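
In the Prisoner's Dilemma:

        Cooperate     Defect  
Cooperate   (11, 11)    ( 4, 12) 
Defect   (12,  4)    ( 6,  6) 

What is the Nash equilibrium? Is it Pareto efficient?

(Defect, Defect) is NE; not Pareto efficient

Work:
Defect dominates Cooperate for both players:
If P2 cooperates: Defect (12) > Cooperate (11)
If P2 defects: Defect (6) > Cooperate (4)
NE: (Defect, Defect) with payoff (6, 6)
But (Cooperate, Cooperate) = (11, 11) Pareto dominates (6, 6)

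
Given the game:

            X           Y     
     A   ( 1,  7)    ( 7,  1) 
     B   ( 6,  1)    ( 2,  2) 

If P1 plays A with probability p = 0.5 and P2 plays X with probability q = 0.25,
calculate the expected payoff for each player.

E[P1] = 4.25, E[P2] = 2.125

Work:
E[P1] = p·q·π₁(A,X) + p·(1-q)·π₁(A,Y) + (1-p)·q·π₁(B,X) + (1-p)·(1-q)·π₁(B,Y)
= 0.5·0.25·1 + 0.5·0.75·7 + 0.5·0.25·6 + 0.5·0.75·2
= 4.25

E[P2] = 2.125 (similar calculation)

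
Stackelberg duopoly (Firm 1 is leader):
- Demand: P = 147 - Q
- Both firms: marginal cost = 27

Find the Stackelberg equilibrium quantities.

q₁* (leader) = 60.0, q₂* (follower) = 30.0

Work:
Follower's reaction: q₂ = (a - c - q₁)/2
Leader substitutes: π₁ = q₁·(a - q₁ - (a-c-q₁)/2 - c)
FOC: q₁* = (147 - 27)/2 = 60.00
Then: q₂* = (147 - 27 - 60.0)/2 = 30.00
Leader has first-mover advantage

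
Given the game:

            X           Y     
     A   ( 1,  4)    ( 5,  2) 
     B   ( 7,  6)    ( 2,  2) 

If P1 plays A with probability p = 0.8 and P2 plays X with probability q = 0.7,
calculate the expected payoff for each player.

E[P1] = 2.86, E[P2] = 3.68

Work:
E[P1] = p·q·π₁(A,X) + p·(1-q)·π₁(A,Y) + (1-p)·q·π₁(B,X) + (1-p)·(1-q)·π₁(B,Y)
= 0.8·0.7·1 + 0.8·0.3·5 + 0.2·0.7·7 + 0.2·0.3·2
= 2.86

E[P2] = 3.68 (similar calculation)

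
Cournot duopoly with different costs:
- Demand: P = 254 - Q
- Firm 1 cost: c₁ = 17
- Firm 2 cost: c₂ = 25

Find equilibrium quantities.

q₁* = 81.67, q₂* = 73.67

Work:
Reaction: q₁ = (254 - 17 - q₂)/2
Reaction: q₂ = (254 - 25 - q₁)/2
Solve simultaneously:
q₁* = (254 - 2×17 + 25)/3 = 81.67
q₂* = (254 - 2×25 + 17)/3 = 73.67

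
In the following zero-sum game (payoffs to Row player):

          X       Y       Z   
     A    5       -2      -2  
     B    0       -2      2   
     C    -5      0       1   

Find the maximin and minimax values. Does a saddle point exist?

Maximin = -2, Minimax = 0, Saddle: False

Work:
Row minimums: [-2, -2, -5] → maximin = -2
Column maximums: [5, 0, 2] → minimax = 0
No saddle point (maximin ≠ minimax). Mixed strategy needed.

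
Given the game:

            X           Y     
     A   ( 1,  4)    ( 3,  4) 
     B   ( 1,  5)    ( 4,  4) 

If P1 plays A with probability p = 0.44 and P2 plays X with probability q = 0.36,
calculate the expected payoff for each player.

E[P1] = 2.6384, E[P2] = 4.2016

Work:
E[P1] = p·q·π₁(A,X) + p·(1-q)·π₁(A,Y) + (1-p)·q·π₁(B,X) + (1-p)·(1-q)·π₁(B,Y)
= 0.44·0.36·1 + 0.44·0.64·3 + 0.56·0.36·1 + 0.56·0.64·4
= 2.6384

E[P2] = 4.2016 (similar calculation)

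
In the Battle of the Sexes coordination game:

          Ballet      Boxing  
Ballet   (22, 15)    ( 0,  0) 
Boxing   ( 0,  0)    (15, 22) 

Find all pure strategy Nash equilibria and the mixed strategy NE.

Pure NE: (Ballet, Ballet) and (Boxing, Boxing); Mixed NE: p = 0.5946, q = 0.4054

Work:
Check pure NE:
(Ballet, Ballet): (22, 15) - no unilateral deviation beneficial
(Boxing, Boxing): (15, 22) - no unilateral deviation beneficial
Mixed NE: P1 plays Ballet with p = 0.5946, P2 plays Ballet with q = 0.4054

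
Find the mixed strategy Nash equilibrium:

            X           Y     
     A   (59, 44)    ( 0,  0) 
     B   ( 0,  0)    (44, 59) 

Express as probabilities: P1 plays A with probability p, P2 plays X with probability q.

p = 0.5728, q = 0.4272

Work:
Find probabilities that make opponent indifferent:
P2 chooses q to make P1 indifferent between A and B
P1 chooses p to make P2 indifferent between X and Y
Mixed NE: P1 plays (A: 0.5728, B: 0.4272), P2 plays (X: 0.4272, Y: 0.5728)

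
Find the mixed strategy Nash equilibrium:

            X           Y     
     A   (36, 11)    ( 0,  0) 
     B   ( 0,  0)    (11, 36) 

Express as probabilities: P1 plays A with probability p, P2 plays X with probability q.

p = 0.766, q = 0.234

Work:
Find probabilities that make opponent indifferent:
P2 chooses q to make P1 indifferent between A and B
P1 chooses p to make P2 indifferent between X and Y
Mixed NE: P1 plays (A: 0.766, B: 0.234), P2 plays (X: 0.234, Y: 0.766)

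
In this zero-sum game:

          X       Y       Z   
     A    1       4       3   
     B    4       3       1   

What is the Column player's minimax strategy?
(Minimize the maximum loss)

Column should play Z, value = 3

Work:
Column player minimizes Row's maximum payoff:
Column X: max payoff to Row = 4
Column Y: max payoff to Row = 4
Column Z: max payoff to Row = 3
Minimum is 3, achieved by column Z.
Minimax strategy: Z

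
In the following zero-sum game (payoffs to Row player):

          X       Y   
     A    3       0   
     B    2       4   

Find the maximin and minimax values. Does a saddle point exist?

Maximin = 2, Minimax = 3, Saddle: False

Work:
Row minimums: [0, 2] → maximin = 2
Column maximums: [3, 4] → minimax = 3
No saddle point (maximin ≠ minimax). Mixed strategy needed.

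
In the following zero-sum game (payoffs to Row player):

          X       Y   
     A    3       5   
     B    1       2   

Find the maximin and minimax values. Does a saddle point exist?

Maximin = 3, Minimax = 3, Saddle: True

Work:
Row minimums: [3, 1] → maximin = 3
Column maximums: [3, 5] → minimax = 3
Saddle point exists! Game value = 3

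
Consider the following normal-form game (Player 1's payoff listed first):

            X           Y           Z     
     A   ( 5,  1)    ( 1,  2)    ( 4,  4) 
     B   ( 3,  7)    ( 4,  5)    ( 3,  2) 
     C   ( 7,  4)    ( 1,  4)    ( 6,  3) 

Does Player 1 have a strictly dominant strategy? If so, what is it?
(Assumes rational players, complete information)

No strictly dominant strategy exists for Player 1

Work:
A strategy strictly dominates another if it gives a strictly higher payoff against every opponent action. Compare each pair of P1's strategies column-by-column:
  A vs B: [5 vs 3, 1 vs 4, 4 vs 3] → A does not strictly dominate B (column Y: 1 ≤ 4)
  A vs C: [5 vs 7, 1 vs 1, 4 vs 6] → A does not strictly dominate C (column X: 5 ≤ 7)
  B vs A: [3 vs 5, 4 vs 1, 3 vs 4] → B does not strictly dominate A (column X: 3 ≤ 5)
  B vs C: [3 vs 7, 4 vs 1, 3 vs 6] → B does not strictly dominate C (column X: 3 ≤ 7)
  C vs A: [7 vs 5, 1 vs 1, 6 vs 4] → C does not strictly dominate A (column Y: 1 ≤ 1)
  C vs B: [7 vs 3, 1 vs 4, 6 vs 3] → C does not strictly dominate B (column Y: 1 ≤ 4)
No single strategy strictly dominates all others → no strictly dominant strategy.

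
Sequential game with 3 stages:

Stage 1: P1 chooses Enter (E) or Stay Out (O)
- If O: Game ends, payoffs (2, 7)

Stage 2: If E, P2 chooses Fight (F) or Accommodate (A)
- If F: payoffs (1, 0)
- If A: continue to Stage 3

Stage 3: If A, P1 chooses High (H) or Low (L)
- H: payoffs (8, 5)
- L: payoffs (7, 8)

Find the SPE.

SPE: (E, A, H); Outcome (8, 5)

Work:
Stage 3: P1 chooses H (8 vs 7)
Stage 2: P2: F->0, A->5 (anticipating H). Choose A
Stage 1: P1: O->2, E->8 (anticipating A, H). Choose E
SPE path: E -> A -> H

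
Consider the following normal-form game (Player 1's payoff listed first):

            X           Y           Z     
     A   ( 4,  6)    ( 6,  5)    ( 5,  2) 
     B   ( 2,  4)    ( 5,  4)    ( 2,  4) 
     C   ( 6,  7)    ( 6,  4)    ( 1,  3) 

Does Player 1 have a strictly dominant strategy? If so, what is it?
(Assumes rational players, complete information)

No strictly dominant strategy exists for Player 1

Work:
A strategy strictly dominates another if it gives a strictly higher payoff against every opponent action. Compare each pair of P1's strategies column-by-column:
  A vs B: [4 vs 2, 6 vs 5, 5 vs 2] → A strictly dominates B
  A vs C: [4 vs 6, 6 vs 6, 5 vs 1] → A does not strictly dominate C (column X: 4 ≤ 6)
  B vs A: [2 vs 4, 5 vs 6, 2 vs 5] → B does not strictly dominate A (column X: 2 ≤ 4)
  B vs C: [2 vs 6, 5 vs 6, 2 vs 1] → B does not strictly dominate C (column X: 2 ≤ 6)
  C vs A: [6 vs 4, 6 vs 6, 1 vs 5] → C does not strictly dominate A (column Y: 6 ≤ 6)
  C vs B: [6 vs 2, 6 vs 5, 1 vs 2] → C does not strictly dominate B (column Z: 1 ≤ 2)
No single strategy strictly dominates all others → no strictly dominant strategy.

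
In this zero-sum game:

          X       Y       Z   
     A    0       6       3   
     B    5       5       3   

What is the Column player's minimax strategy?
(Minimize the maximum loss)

Column should play Z, value = 3

Work:
Column player minimizes Row's maximum payoff:
Column X: max payoff to Row = 5
Column Y: max payoff to Row = 6
Column Z: max payoff to Row = 3
Minimum is 3, achieved by column Z.
Minimax strategy: Z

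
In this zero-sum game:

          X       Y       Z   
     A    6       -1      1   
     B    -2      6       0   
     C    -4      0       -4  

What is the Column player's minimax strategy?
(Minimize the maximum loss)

Column should play Z, value = 1

Work:
Column player minimizes Row's maximum payoff:
Column X: max payoff to Row = 6
Column Y: max payoff to Row = 6
Column Z: max payoff to Row = 1
Minimum is 1, achieved by column Z.
Minimax strategy: Z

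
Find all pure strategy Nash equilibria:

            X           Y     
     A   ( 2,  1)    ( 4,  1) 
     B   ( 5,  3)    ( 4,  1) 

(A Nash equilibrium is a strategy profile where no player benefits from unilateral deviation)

Nash equilibrium: (A, Y), (B, X)

Work:
Best responses:
  P1 vs X: payoffs [2, 5] → best response B (payoff 5)
  P1 vs Y: payoffs [4, 4] → best response A/B (payoff 4)
  P2 vs A: payoffs [1, 1] → best response X/Y (payoff 1)
  P2 vs B: payoffs [3, 1] → best response X (payoff 3)
Mutual best responses: (A,Y), (B,X) → Nash equilibria.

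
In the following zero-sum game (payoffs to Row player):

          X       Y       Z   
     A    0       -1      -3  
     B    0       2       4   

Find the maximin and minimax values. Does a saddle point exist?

Maximin = 0, Minimax = 0, Saddle: True

Work:
Row minimums: [-3, 0] → maximin = 0
Column maximums: [0, 2, 4] → minimax = 0
Saddle point exists! Game value = 0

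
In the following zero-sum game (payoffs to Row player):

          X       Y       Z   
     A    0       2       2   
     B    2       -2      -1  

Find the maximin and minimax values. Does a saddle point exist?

Maximin = 0, Minimax = 2, Saddle: False

Work:
Row minimums: [0, -2] → maximin = 0
Column maximums: [2, 2, 2] → minimax = 2
No saddle point (maximin ≠ minimax). Mixed strategy needed.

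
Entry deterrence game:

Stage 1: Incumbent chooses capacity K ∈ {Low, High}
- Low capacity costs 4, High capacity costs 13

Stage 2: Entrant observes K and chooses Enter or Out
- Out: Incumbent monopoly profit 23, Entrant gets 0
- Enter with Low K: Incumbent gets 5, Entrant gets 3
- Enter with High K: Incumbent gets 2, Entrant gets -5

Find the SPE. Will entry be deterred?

SPE: (High, Enter|Low, Out|High); Entry deterred. Incumbent net profit = 10

Work:
After Low K: Entrant enters (3 > 0)
After High K: Entrant stays out (-5 < 0)
Incumbent: Low → 5−4=1, High → 23−13=10
Incumbent chooses High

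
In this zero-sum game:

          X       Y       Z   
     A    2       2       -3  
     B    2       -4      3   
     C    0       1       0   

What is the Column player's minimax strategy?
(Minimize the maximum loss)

Column should play X or Y (all achieve the minimum), value = 2

Work:
Column player minimizes Row's maximum payoff:
Column X: max payoff to Row = 2
Column Y: max payoff to Row = 2
Column Z: max payoff to Row = 3
Minimum is 2, achieved by columns X, Y (tied).
Each of X or Y is a minimax strategy.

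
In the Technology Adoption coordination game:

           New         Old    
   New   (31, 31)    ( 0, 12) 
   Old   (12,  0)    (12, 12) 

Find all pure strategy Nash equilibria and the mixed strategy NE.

Pure NE: (New, New) and (Old, Old); Mixed NE: p = 0.3871, q = 0.3871

Work:
Check pure NE:
(New, New): (31, 31) - no unilateral deviation beneficial
(Old, Old): (12, 12) - no unilateral deviation beneficial
Mixed NE: P1 plays New with p = 0.3871, P2 plays New with q = 0.3871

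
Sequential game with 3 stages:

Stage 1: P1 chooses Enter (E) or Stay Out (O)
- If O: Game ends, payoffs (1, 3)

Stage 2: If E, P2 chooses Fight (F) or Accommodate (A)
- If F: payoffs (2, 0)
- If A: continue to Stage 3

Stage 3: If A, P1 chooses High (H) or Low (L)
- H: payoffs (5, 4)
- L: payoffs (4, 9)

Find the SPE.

SPE: (E, A, H); Outcome (5, 4)

Work:
Stage 3: P1 chooses H (5 vs 4)
Stage 2: P2: F->0, A->4 (anticipating H). Choose A
Stage 1: P1: O->1, E->5 (anticipating A, H). Choose E
SPE path: E -> A -> H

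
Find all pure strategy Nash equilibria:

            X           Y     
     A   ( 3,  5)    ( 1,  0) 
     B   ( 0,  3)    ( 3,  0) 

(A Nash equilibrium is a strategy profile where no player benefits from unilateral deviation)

Nash equilibrium: (A, X)

Work:
Best responses:
  P1 vs X: payoffs [3, 0] → best response A (payoff 3)
  P1 vs Y: payoffs [1, 3] → best response B (payoff 3)
  P2 vs A: payoffs [5, 0] → best response X (payoff 5)
  P2 vs B: payoffs [3, 0] → best response X (payoff 3)
Mutual best responses: (A,X) → Nash equilibria.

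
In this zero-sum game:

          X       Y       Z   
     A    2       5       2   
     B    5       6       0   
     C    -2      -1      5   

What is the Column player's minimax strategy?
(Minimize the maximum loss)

Column should play X or Z (all achieve the minimum), value = 5

Work:
Column player minimizes Row's maximum payoff:
Column X: max payoff to Row = 5
Column Y: max payoff to Row = 6
Column Z: max payoff to Row = 5
Minimum is 5, achieved by columns X, Z (tied).
Each of X or Z is a minimax strategy.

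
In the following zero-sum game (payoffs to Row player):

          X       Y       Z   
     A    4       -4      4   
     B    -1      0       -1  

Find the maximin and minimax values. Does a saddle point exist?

Maximin = -1, Minimax = 0, Saddle: False

Work:
Row minimums: [-4, -1] → maximin = -1
Column maximums: [4, 0, 4] → minimax = 0
No saddle point (maximin ≠ minimax). Mixed strategy needed.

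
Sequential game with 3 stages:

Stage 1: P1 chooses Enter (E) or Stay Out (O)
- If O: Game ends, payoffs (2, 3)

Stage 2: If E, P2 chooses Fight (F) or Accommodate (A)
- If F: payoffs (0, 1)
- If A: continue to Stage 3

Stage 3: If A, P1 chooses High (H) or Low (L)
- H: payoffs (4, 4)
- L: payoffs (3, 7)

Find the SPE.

SPE: (E, A, H); Outcome (4, 4)

Work:
Stage 3: P1 chooses H (4 vs 3)
Stage 2: P2: F->1, A->4 (anticipating H). Choose A
Stage 1: P1: O->2, E->4 (anticipating A, H). Choose E
SPE path: E -> A -> H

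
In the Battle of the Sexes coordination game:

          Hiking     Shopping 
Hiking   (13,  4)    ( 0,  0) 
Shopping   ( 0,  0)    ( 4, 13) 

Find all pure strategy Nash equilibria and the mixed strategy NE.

Pure NE: (Hiking, Hiking) and (Shopping, Shopping); Mixed NE: p = 0.7647, q = 0.2353

Work:
Check pure NE:
(Hiking, Hiking): (13, 4) - no unilateral deviation beneficial
(Shopping, Shopping): (4, 13) - no unilateral deviation beneficial
Mixed NE: P1 plays Hiking with p = 0.7647, P2 plays Hiking with q = 0.2353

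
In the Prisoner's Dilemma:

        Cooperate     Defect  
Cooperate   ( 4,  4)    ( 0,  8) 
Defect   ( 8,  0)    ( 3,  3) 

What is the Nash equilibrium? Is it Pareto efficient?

(Defect, Defect) is NE; not Pareto efficient

Work:
Defect dominates Cooperate for both players:
If P2 cooperates: Defect (8) > Cooperate (4)
If P2 defects: Defect (3) > Cooperate (0)
NE: (Defect, Defect) with payoff (3, 3)
But (Cooperate, Cooperate) = (4, 4) Pareto dominates (3, 3)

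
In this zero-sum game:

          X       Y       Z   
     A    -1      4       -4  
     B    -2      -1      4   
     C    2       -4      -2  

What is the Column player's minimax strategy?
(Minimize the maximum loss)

Column should play X, value = 2

Work:
Column player minimizes Row's maximum payoff:
Column X: max payoff to Row = 2
Column Y: max payoff to Row = 4
Column Z: max payoff to Row = 4
Minimum is 2, achieved by column X.
Minimax strategy: X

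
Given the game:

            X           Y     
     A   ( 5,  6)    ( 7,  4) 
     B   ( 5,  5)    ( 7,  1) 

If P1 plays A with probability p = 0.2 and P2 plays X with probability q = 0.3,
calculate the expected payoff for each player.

E[P1] = 6.4, E[P2] = 2.68

Work:
E[P1] = p·q·π₁(A,X) + p·(1-q)·π₁(A,Y) + (1-p)·q·π₁(B,X) + (1-p)·(1-q)·π₁(B,Y)
= 0.2·0.3·5 + 0.2·0.7·7 + 0.8·0.3·5 + 0.8·0.7·7
= 6.4

E[P2] = 2.68 (similar calculation)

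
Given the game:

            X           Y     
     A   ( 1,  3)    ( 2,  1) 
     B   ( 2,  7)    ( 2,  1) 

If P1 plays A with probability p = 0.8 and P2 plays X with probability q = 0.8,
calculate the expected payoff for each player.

E[P1] = 1.36, E[P2] = 3.24

Work:
E[P1] = p·q·π₁(A,X) + p·(1-q)·π₁(A,Y) + (1-p)·q·π₁(B,X) + (1-p)·(1-q)·π₁(B,Y)
= 0.8·0.8·1 + 0.8·0.2·2 + 0.2·0.8·2 + 0.2·0.2·2
= 1.36

E[P2] = 3.24 (similar calculation)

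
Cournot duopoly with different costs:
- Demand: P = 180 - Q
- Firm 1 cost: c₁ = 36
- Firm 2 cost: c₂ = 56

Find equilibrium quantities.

q₁* = 54.67, q₂* = 34.67

Work:
Reaction: q₁ = (180 - 36 - q₂)/2
Reaction: q₂ = (180 - 56 - q₁)/2
Solve simultaneously:
q₁* = (180 - 2×36 + 56)/3 = 54.67
q₂* = (180 - 2×56 + 36)/3 = 34.67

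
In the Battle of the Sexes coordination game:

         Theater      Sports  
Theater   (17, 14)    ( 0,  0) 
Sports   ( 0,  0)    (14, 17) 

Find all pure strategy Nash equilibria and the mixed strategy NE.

Pure NE: (Theater, Theater) and (Sports, Sports); Mixed NE: p = 0.5484, q = 0.4516

Work:
Check pure NE:
(Theater, Theater): (17, 14) - no unilateral deviation beneficial
(Sports, Sports): (14, 17) - no unilateral deviation beneficial
Mixed NE: P1 plays Theater with p = 0.5484, P2 plays Theater with q = 0.4516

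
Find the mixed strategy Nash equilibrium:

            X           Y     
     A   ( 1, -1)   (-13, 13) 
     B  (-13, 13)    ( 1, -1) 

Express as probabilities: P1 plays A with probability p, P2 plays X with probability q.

p = 0.5, q = 0.5

Work:
Find probabilities that make opponent indifferent:
P2 chooses q to make P1 indifferent between A and B
P1 chooses p to make P2 indifferent between X and Y
Mixed NE: P1 plays (A: 0.5, B: 0.5), P2 plays (X: 0.5, Y: 0.5)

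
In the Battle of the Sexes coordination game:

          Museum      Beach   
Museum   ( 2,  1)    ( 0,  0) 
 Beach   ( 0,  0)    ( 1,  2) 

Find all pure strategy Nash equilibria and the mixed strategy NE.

Pure NE: (Museum, Museum) and (Beach, Beach); Mixed NE: p = 0.6667, q = 0.3333

Work:
Check pure NE:
(Museum, Museum): (2, 1) - no unilateral deviation beneficial
(Beach, Beach): (1, 2) - no unilateral deviation beneficial
Mixed NE: P1 plays Museum with p = 0.6667, P2 plays Museum with q = 0.3333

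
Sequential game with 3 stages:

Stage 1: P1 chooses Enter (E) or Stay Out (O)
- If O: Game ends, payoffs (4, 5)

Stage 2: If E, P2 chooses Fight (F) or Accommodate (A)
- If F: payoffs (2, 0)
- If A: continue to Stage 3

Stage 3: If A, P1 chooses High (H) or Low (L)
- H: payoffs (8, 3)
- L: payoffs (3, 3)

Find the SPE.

SPE: (E, A, H); Outcome (8, 3)

Work:
Stage 3: P1 chooses H (8 vs 3)
Stage 2: P2: F->0, A->3 (anticipating H). Choose A
Stage 1: P1: O->4, E->8 (anticipating A, H). Choose E
SPE path: E -> A -> H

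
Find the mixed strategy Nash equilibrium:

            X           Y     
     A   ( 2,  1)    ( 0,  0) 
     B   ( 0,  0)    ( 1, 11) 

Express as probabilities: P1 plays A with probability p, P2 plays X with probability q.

p = 0.9167, q = 0.3333

Work:
Find probabilities that make opponent indifferent:
P2 chooses q to make P1 indifferent between A and B
P1 chooses p to make P2 indifferent between X and Y
Mixed NE: P1 plays (A: 0.9167, B: 0.0833), P2 plays (X: 0.3333, Y: 0.6667)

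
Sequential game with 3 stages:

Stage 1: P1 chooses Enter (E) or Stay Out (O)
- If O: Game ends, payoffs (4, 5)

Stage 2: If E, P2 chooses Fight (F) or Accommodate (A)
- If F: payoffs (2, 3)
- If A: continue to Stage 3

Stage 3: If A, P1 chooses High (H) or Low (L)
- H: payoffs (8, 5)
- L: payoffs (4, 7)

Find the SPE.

SPE: (E, A, H); Outcome (8, 5)

Work:
Stage 3: P1 chooses H (8 vs 4)
Stage 2: P2: F->3, A->5 (anticipating H). Choose A
Stage 1: P1: O->4, E->8 (anticipating A, H). Choose E
SPE path: E -> A -> H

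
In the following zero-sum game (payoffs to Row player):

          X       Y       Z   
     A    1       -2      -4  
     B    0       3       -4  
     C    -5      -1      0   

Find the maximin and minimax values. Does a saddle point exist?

Maximin = -4, Minimax = 0, Saddle: False

Work:
Row minimums: [-4, -4, -5] → maximin = -4
Column maximums: [1, 3, 0] → minimax = 0
No saddle point (maximin ≠ minimax). Mixed strategy needed.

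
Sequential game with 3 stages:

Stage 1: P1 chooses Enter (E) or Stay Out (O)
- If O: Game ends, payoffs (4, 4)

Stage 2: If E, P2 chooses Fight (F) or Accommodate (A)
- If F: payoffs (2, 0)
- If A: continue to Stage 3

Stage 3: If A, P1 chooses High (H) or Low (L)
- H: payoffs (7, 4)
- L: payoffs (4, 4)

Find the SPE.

SPE: (E, A, H); Outcome (7, 4)

Work:
Stage 3: P1 chooses H (7 vs 4)
Stage 2: P2: F->0, A->4 (anticipating H). Choose A
Stage 1: P1: O->4, E->7 (anticipating A, H). Choose E
SPE path: E -> A -> H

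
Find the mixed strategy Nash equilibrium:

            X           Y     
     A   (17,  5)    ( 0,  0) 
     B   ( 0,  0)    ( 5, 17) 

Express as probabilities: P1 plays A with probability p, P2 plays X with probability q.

p = 0.7727, q = 0.2273

Work:
Find probabilities that make opponent indifferent:
P2 chooses q to make P1 indifferent between A and B
P1 chooses p to make P2 indifferent between X and Y
Mixed NE: P1 plays (A: 0.7727, B: 0.2273), P2 plays (X: 0.2273, Y: 0.7727)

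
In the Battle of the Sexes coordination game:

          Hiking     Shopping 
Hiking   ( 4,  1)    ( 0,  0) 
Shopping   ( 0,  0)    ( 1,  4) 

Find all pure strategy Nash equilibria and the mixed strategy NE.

Pure NE: (Hiking, Hiking) and (Shopping, Shopping); Mixed NE: p = 0.8, q = 0.2

Work:
Check pure NE:
(Hiking, Hiking): (4, 1) - no unilateral deviation beneficial
(Shopping, Shopping): (1, 4) - no unilateral deviation beneficial
Mixed NE: P1 plays Hiking with p = 0.8, P2 plays Hiking with q = 0.2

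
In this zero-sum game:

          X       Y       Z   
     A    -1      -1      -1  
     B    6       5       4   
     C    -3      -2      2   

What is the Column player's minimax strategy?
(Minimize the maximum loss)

Column should play Z, value = 4

Work:
Column player minimizes Row's maximum payoff:
Column X: max payoff to Row = 6
Column Y: max payoff to Row = 5
Column Z: max payoff to Row = 4
Minimum is 4, achieved by column Z.
Minimax strategy: Z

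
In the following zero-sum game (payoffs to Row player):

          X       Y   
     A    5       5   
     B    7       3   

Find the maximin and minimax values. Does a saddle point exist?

Maximin = 5, Minimax = 5, Saddle: True

Work:
Row minimums: [5, 3] → maximin = 5
Column maximums: [7, 5] → minimax = 5
Saddle point exists! Game value = 5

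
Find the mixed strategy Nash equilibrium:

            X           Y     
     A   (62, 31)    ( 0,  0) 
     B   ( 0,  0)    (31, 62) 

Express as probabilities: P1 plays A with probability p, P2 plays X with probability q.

p = 0.6667, q = 0.3333

Work:
Find probabilities that make opponent indifferent:
P2 chooses q to make P1 indifferent between A and B
P1 chooses p to make P2 indifferent between X and Y
Mixed NE: P1 plays (A: 0.6667, B: 0.3333), P2 plays (X: 0.3333, Y: 0.6667)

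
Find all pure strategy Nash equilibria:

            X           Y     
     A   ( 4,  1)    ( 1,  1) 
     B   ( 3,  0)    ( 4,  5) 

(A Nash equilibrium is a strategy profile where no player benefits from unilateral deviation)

Nash equilibrium: (A, X), (B, Y)

Work:
Best responses:
  P1 vs X: payoffs [4, 3] → best response A (payoff 4)
  P1 vs Y: payoffs [1, 4] → best response B (payoff 4)
  P2 vs A: payoffs [1, 1] → best response X/Y (payoff 1)
  P2 vs B: payoffs [0, 5] → best response Y (payoff 5)
Mutual best responses: (A,X), (B,Y) → Nash equilibria.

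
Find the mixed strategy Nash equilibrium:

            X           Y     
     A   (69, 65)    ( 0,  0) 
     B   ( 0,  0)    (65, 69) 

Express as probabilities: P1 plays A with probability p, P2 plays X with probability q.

p = 0.5149, q = 0.4851

Work:
Find probabilities that make opponent indifferent:
P2 chooses q to make P1 indifferent between A and B
P1 chooses p to make P2 indifferent between X and Y
Mixed NE: P1 plays (A: 0.5149, B: 0.4851), P2 plays (X: 0.4851, Y: 0.5149)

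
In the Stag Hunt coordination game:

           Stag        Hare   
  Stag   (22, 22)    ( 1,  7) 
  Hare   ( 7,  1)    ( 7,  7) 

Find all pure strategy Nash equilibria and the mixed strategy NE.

Pure NE: (Stag, Stag) and (Hare, Hare); Mixed NE: p = 0.2857, q = 0.2857

Work:
Check pure NE:
(Stag, Stag): (22, 22) - no unilateral deviation beneficial
(Hare, Hare): (7, 7) - no unilateral deviation beneficial
Mixed NE: P1 plays Stag with p = 0.2857, P2 plays Stag with q = 0.2857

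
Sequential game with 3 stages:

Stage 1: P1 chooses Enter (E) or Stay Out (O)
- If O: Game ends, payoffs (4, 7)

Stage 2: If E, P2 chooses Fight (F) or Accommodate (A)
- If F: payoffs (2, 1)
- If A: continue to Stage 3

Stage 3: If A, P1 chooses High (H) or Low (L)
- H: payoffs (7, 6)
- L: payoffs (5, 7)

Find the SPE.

SPE: (E, A, H); Outcome (7, 6)

Work:
Stage 3: P1 chooses H (7 vs 5)
Stage 2: P2: F->1, A->6 (anticipating H). Choose A
Stage 1: P1: O->4, E->7 (anticipating A, H). Choose E
SPE path: E -> A -> H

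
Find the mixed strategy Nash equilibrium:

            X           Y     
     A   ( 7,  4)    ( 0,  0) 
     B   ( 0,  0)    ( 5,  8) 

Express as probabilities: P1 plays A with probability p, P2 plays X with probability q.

p = 0.6667, q = 0.4167

Work:
Find probabilities that make opponent indifferent:
P2 chooses q to make P1 indifferent between A and B
P1 chooses p to make P2 indifferent between X and Y
Mixed NE: P1 plays (A: 0.6667, B: 0.3333), P2 plays (X: 0.4167, Y: 0.5833)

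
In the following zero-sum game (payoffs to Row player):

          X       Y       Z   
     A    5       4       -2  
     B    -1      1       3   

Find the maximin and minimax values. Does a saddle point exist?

Maximin = -1, Minimax = 3, Saddle: False

Work:
Row minimums: [-2, -1] → maximin = -1
Column maximums: [5, 4, 3] → minimax = 3
No saddle point (maximin ≠ minimax). Mixed strategy needed.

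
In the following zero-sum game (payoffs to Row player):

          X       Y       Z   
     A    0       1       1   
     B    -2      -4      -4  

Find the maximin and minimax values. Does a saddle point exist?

Maximin = 0, Minimax = 0, Saddle: True

Work:
Row minimums: [0, -4] → maximin = 0
Column maximums: [0, 1, 1] → minimax = 0
Saddle point exists! Game value = 0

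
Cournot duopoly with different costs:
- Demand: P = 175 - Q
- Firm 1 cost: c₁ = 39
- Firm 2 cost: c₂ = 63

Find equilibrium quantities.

q₁* = 53.33, q₂* = 29.33

Work:
Reaction: q₁ = (175 - 39 - q₂)/2
Reaction: q₂ = (175 - 63 - q₁)/2
Solve simultaneously:
q₁* = (175 - 2×39 + 63)/3 = 53.33
q₂* = (175 - 2×63 + 39)/3 = 29.33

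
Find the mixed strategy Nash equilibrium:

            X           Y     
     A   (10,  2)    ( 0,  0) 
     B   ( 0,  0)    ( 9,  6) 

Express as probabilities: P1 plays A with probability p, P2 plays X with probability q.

p = 0.75, q = 0.4737

Work:
Find probabilities that make opponent indifferent:
P2 chooses q to make P1 indifferent between A and B
P1 chooses p to make P2 indifferent between X and Y
Mixed NE: P1 plays (A: 0.75, B: 0.25), P2 plays (X: 0.4737, Y: 0.5263)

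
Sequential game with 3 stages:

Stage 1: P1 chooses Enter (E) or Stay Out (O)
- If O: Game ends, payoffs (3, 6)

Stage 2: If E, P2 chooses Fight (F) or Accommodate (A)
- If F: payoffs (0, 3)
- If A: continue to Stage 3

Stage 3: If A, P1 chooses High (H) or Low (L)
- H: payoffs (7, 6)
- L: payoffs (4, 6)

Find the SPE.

SPE: (E, A, H); Outcome (7, 6)

Work:
Stage 3: P1 chooses H (7 vs 4)
Stage 2: P2: F->3, A->6 (anticipating H). Choose A
Stage 1: P1: O->3, E->7 (anticipating A, H). Choose E
SPE path: E -> A -> H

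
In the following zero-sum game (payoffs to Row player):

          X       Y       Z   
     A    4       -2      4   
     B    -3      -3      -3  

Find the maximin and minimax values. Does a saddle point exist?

Maximin = -2, Minimax = -2, Saddle: True

Work:
Row minimums: [-2, -3] → maximin = -2
Column maximums: [4, -2, 4] → minimax = -2
Saddle point exists! Game value = -2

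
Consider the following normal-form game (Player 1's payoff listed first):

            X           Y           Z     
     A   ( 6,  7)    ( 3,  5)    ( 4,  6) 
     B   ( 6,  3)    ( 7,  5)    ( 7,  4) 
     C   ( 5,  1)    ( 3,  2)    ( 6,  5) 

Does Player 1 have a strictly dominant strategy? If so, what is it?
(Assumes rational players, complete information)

No strictly dominant strategy exists for Player 1

Work:
A strategy strictly dominates another if it gives a strictly higher payoff against every opponent action. Compare each pair of P1's strategies column-by-column:
  A vs B: [6 vs 6, 3 vs 7, 4 vs 7] → A does not strictly dominate B (column X: 6 ≤ 6)
  A vs C: [6 vs 5, 3 vs 3, 4 vs 6] → A does not strictly dominate C (column Y: 3 ≤ 3)
  B vs A: [6 vs 6, 7 vs 3, 7 vs 4] → B does not strictly dominate A (column X: 6 ≤ 6)
  B vs C: [6 vs 5, 7 vs 3, 7 vs 6] → B strictly dominates C
  C vs A: [5 vs 6, 3 vs 3, 6 vs 4] → C does not strictly dominate A (column X: 5 ≤ 6)
  C vs B: [5 vs 6, 3 vs 7, 6 vs 7] → C does not strictly dominate B (column X: 5 ≤ 6)
No single strategy strictly dominates all others → no strictly dominant strategy.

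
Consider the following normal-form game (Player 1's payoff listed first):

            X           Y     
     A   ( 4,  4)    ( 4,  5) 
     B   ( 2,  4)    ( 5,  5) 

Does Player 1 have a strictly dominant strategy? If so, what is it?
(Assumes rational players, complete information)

No strictly dominant strategy exists for Player 1

Work:
A strategy strictly dominates another if it gives a strictly higher payoff against every opponent action. Compare each pair of P1's strategies column-by-column:
  A vs B: [4 vs 2, 4 vs 5] → A does not strictly dominate B (column Y: 4 ≤ 5)
  B vs A: [2 vs 4, 5 vs 4] → B does not strictly dominate A (column X: 2 ≤ 4)
No single strategy strictly dominates all others → no strictly dominant strategy.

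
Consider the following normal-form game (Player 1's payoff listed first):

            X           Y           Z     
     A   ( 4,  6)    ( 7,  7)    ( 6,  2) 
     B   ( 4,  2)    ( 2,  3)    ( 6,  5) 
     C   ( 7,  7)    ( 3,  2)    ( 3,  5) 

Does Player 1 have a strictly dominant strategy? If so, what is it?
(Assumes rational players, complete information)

No strictly dominant strategy exists for Player 1

Work:
A strategy strictly dominates another if it gives a strictly higher payoff against every opponent action. Compare each pair of P1's strategies column-by-column:
  A vs B: [4 vs 4, 7 vs 2, 6 vs 6] → A does not strictly dominate B (column X: 4 ≤ 4)
  A vs C: [4 vs 7, 7 vs 3, 6 vs 3] → A does not strictly dominate C (column X: 4 ≤ 7)
  B vs A: [4 vs 4, 2 vs 7, 6 vs 6] → B does not strictly dominate A (column X: 4 ≤ 4)
  B vs C: [4 vs 7, 2 vs 3, 6 vs 3] → B does not strictly dominate C (column X: 4 ≤ 7)
  C vs A: [7 vs 4, 3 vs 7, 3 vs 6] → C does not strictly dominate A (column Y: 3 ≤ 7)
  C vs B: [7 vs 4, 3 vs 2, 3 vs 6] → C does not strictly dominate B (column Z: 3 ≤ 6)
No single strategy strictly dominates all others → no strictly dominant strategy.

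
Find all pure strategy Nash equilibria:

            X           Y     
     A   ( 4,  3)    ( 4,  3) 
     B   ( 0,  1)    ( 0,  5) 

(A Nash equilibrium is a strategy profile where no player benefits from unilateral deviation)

Nash equilibrium: (A, X), (A, Y)

Work:
Best responses:
  P1 vs X: payoffs [4, 0] → best response A (payoff 4)
  P1 vs Y: payoffs [4, 0] → best response A (payoff 4)
  P2 vs A: payoffs [3, 3] → best response X/Y (payoff 3)
  P2 vs B: payoffs [1, 5] → best response Y (payoff 5)
Mutual best responses: (A,X), (A,Y) → Nash equilibria.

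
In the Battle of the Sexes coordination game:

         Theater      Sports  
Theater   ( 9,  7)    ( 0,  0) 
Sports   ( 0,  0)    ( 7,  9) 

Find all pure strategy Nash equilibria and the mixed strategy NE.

Pure NE: (Theater, Theater) and (Sports, Sports); Mixed NE: p = 0.5625, q = 0.4375

Work:
Check pure NE:
(Theater, Theater): (9, 7) - no unilateral deviation beneficial
(Sports, Sports): (7, 9) - no unilateral deviation beneficial
Mixed NE: P1 plays Theater with p = 0.5625, P2 plays Theater with q = 0.4375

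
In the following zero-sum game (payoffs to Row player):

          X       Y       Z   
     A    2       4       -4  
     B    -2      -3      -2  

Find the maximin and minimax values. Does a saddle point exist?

Maximin = -3, Minimax = -2, Saddle: False

Work:
Row minimums: [-4, -3] → maximin = -3
Column maximums: [2, 4, -2] → minimax = -2
No saddle point (maximin ≠ minimax). Mixed strategy needed.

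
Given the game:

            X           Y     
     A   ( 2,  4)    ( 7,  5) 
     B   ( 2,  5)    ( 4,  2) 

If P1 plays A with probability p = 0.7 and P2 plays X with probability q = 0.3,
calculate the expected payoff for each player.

E[P1] = 4.87, E[P2] = 4.16

Work:
E[P1] = p·q·π₁(A,X) + p·(1-q)·π₁(A,Y) + (1-p)·q·π₁(B,X) + (1-p)·(1-q)·π₁(B,Y)
= 0.7·0.3·2 + 0.7·0.7·7 + 0.3·0.3·2 + 0.3·0.7·4
= 4.87

E[P2] = 4.16 (similar calculation)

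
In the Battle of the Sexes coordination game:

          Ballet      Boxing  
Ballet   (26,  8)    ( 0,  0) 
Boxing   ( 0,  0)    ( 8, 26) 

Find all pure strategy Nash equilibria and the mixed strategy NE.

Pure NE: (Ballet, Ballet) and (Boxing, Boxing); Mixed NE: p = 0.7647, q = 0.2353

Work:
Check pure NE:
(Ballet, Ballet): (26, 8) - no unilateral deviation beneficial
(Boxing, Boxing): (8, 26) - no unilateral deviation beneficial
Mixed NE: P1 plays Ballet with p = 0.7647, P2 plays Ballet with q = 0.2353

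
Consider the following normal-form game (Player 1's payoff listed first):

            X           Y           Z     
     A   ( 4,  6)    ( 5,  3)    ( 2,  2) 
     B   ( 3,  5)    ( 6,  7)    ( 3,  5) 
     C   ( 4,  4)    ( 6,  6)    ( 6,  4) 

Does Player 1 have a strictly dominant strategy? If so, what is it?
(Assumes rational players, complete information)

No strictly dominant strategy exists for Player 1

Work:
A strategy strictly dominates another if it gives a strictly higher payoff against every opponent action. Compare each pair of P1's strategies column-by-column:
  A vs B: [4 vs 3, 5 vs 6, 2 vs 3] → A does not strictly dominate B (column Y: 5 ≤ 6)
  A vs C: [4 vs 4, 5 vs 6, 2 vs 6] → A does not strictly dominate C (column X: 4 ≤ 4)
  B vs A: [3 vs 4, 6 vs 5, 3 vs 2] → B does not strictly dominate A (column X: 3 ≤ 4)
  B vs C: [3 vs 4, 6 vs 6, 3 vs 6] → B does not strictly dominate C (column X: 3 ≤ 4)
  C vs A: [4 vs 4, 6 vs 5, 6 vs 2] → C does not strictly dominate A (column X: 4 ≤ 4)
  C vs B: [4 vs 3, 6 vs 6, 6 vs 3] → C does not strictly dominate B (column Y: 6 ≤ 6)
No single strategy strictly dominates all others → no strictly dominant strategy.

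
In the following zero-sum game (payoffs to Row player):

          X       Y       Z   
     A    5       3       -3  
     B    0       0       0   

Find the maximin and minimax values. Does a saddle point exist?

Maximin = 0, Minimax = 0, Saddle: True

Work:
Row minimums: [-3, 0] → maximin = 0
Column maximums: [5, 3, 0] → minimax = 0
Saddle point exists! Game value = 0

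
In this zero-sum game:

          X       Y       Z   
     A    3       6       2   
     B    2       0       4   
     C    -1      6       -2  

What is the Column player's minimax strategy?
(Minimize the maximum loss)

Column should play X, value = 3

Work:
Column player minimizes Row's maximum payoff:
Column X: max payoff to Row = 3
Column Y: max payoff to Row = 6
Column Z: max payoff to Row = 4
Minimum is 3, achieved by column X.
Minimax strategy: X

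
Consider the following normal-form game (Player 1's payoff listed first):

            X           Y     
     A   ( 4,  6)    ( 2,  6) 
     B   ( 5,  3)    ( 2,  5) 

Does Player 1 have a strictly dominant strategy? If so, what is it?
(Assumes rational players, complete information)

No strictly dominant strategy exists for Player 1

Work:
A strategy strictly dominates another if it gives a strictly higher payoff against every opponent action. Compare each pair of P1's strategies column-by-column:
  A vs B: [4 vs 5, 2 vs 2] → A does not strictly dominate B (column X: 4 ≤ 5)
  B vs A: [5 vs 4, 2 vs 2] → B does not strictly dominate A (column Y: 2 ≤ 2)
No single strategy strictly dominates all others → no strictly dominant strategy.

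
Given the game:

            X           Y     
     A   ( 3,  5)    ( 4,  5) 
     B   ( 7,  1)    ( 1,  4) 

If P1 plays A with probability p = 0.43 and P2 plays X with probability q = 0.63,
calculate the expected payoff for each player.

E[P1] = 4.1737, E[P2] = 3.3527

Work:
E[P1] = p·q·π₁(A,X) + p·(1-q)·π₁(A,Y) + (1-p)·q·π₁(B,X) + (1-p)·(1-q)·π₁(B,Y)
= 0.43·0.63·3 + 0.43·0.37·4 + 0.57·0.63·7 + 0.57·0.37·1
= 4.1737

E[P2] = 3.3527 (similar calculation)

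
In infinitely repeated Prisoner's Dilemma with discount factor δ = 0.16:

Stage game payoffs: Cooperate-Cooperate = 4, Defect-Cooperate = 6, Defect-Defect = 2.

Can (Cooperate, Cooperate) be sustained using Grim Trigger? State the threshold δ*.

δ* = 0.5; since δ = 0.16 < 0.5, cooperation cannot be sustained

Work:
For Grim Trigger:
Cooperate forever: 4/(1-δ)
Defect then punished: 6 + 2·δ/(1-δ)
Need: 4/(1-δ) ≥ 6 + 2·δ/(1-δ)
Solving: δ ≥ (T-R)/(T-P) = (6-4)/(6-2) = 0.5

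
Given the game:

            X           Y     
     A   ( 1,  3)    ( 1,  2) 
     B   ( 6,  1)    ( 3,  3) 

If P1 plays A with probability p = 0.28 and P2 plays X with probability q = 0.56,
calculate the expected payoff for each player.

E[P1] = 3.6496, E[P2] = 2.0704

Work:
E[P1] = p·q·π₁(A,X) + p·(1-q)·π₁(A,Y) + (1-p)·q·π₁(B,X) + (1-p)·(1-q)·π₁(B,Y)
= 0.28·0.56·1 + 0.28·0.44·1 + 0.72·0.56·6 + 0.72·0.44·3
= 3.6496

E[P2] = 2.0704 (similar calculation)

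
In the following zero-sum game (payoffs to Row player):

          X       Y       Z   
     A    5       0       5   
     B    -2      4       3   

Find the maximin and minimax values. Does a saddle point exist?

Maximin = 0, Minimax = 4, Saddle: False

Work:
Row minimums: [0, -2] → maximin = 0
Column maximums: [5, 4, 5] → minimax = 4
No saddle point (maximin ≠ minimax). Mixed strategy needed.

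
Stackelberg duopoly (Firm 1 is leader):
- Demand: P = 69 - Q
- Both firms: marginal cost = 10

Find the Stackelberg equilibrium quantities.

q₁* (leader) = 29.5, q₂* (follower) = 14.75

Work:
Follower's reaction: q₂ = (a - c - q₁)/2
Leader substitutes: π₁ = q₁·(a - q₁ - (a-c-q₁)/2 - c)
FOC: q₁* = (69 - 10)/2 = 29.50
Then: q₂* = (69 - 10 - 29.5)/2 = 14.75
Leader has first-mover advantage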